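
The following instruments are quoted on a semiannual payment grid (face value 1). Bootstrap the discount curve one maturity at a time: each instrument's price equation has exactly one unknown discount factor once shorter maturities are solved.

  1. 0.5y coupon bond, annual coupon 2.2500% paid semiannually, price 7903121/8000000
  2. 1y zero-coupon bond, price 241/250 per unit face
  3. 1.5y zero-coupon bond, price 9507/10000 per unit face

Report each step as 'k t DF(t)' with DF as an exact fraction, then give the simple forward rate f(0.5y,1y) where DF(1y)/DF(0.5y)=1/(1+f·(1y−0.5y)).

step 1 [0.5y] bond c/2=9/800: DF=(7903121/8000000 − 9/800·(0))/(1+9/800) = 9769/10000 ≈ 0.976900
step 2 [1y] zero: DF = P = 241/250 ≈ 0.964000
step 3 [1.5y] zero: DF = P = 9507/10000 ≈ 0.950700

1 1/2 9769/10000
2 1 241/250
3 3/2 9507/10000
f(0.5y,1y) = ((9769/10000)/(241/250) − 1)/(1/2) = 129/4820 ≈ 2.6763%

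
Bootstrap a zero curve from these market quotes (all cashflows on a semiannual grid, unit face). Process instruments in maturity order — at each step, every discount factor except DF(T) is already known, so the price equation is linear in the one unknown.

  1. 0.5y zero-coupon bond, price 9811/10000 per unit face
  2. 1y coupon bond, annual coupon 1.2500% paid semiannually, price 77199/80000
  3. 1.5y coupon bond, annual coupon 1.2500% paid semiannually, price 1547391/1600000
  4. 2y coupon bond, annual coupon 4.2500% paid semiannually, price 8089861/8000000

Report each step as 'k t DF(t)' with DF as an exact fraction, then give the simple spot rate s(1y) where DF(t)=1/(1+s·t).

step 1 [0.5y] zero: DF = P = 9811/10000 ≈ 0.981100
step 2 [1y] bond c/2=1/160: DF=(77199/80000 − 1/160·(0.981100))/(1+1/160) = 9529/10000 ≈ 0.952900
step 3 [1.5y] bond c/2=1/160: DF=(1547391/1600000 − 1/160·(0.981100+0.952900))/(1+1/160) = 9491/10000 ≈ 0.949100
step 4 [2y] bond c/2=17/800: DF=(8089861/8000000 − 17/800·(0.981100+0.952900+0.949100))/(1+17/800) = 4651/5000 ≈ 0.930200

1 1/2 9811/10000
2 1 9529/10000
3 3/2 9491/10000
4 2 4651/5000
s(1y) = (1/(9529/10000) − 1)/(1) = 471/9529 ≈ 4.9428%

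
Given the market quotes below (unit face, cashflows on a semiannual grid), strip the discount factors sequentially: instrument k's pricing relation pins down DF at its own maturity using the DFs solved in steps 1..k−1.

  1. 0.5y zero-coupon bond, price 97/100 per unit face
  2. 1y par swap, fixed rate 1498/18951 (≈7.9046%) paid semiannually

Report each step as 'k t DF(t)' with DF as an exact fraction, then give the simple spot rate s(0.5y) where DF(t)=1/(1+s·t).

1 1/2 97/100
2 1 9251/10000
s(0.5y) = (1/(97/100) − 1)/(1/2) = 6/97 ≈ 6.1856%

step 1 [0.5y] zero: DF = P = 97/100 ≈ 0.970000
step 2 [1y] swap r/2=749/18951: DF=(1 − 749/18951·(0.970000))/(1+749/18951) = 9251/10000 ≈ 0.925100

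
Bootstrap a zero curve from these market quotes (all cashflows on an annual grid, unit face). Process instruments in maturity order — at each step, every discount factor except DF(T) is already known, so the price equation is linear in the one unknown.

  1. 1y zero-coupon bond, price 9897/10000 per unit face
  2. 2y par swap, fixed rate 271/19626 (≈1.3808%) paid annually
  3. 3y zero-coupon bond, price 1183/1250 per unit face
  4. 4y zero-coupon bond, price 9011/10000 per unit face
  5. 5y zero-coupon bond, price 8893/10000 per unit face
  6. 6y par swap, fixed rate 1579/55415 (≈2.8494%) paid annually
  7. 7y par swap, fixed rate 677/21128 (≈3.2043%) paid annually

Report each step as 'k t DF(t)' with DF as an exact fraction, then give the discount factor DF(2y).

1 1 9897/10000
2 2 9729/10000
3 3 1183/1250
4 4 9011/10000
5 5 8893/10000
6 6 8421/10000
7 7 7969/10000
DF(2y) = 9729/10000 ≈ 0.972900

step 1 [1y] zero: DF = P = 9897/10000 ≈ 0.989700
step 2 [2y] swap r/1=271/19626: DF=(1 − 271/19626·(0.989700))/(1+271/19626) = 9729/10000 ≈ 0.972900
step 3 [3y] zero: DF = P = 1183/1250 ≈ 0.946400
step 4 [4y] zero: DF = P = 9011/10000 ≈ 0.901100
step 5 [5y] zero: DF = P = 8893/10000 ≈ 0.889300
step 6 [6y] swap r/1=1579/55415: DF=(1 − 1579/55415·(0.989700+0.972900+0.946400+0.901100+0.889300))/(1+1579/55415) = 8421/10000 ≈ 0.842100
step 7 [7y] swap r/1=677/21128: DF=(1 − 677/21128·(0.989700+0.972900+0.946400+0.901100+0.889300+0.842100))/(1+677/21128) = 7969/10000 ≈ 0.796900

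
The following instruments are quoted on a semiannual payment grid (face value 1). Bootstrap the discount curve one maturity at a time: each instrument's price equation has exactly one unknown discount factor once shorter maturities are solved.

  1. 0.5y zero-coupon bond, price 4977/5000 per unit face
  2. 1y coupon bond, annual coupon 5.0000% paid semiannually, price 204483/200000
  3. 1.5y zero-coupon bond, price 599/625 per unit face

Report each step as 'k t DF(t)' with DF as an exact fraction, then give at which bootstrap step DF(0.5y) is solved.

step 1 [0.5y] zero: DF = P = 4977/5000 ≈ 0.995400
step 2 [1y] bond c/2=1/40: DF=(204483/200000 − 1/40·(0.995400))/(1+1/40) = 2433/2500 ≈ 0.973200
step 3 [1.5y] zero: DF = P = 599/625 ≈ 0.958400

1 1/2 4977/5000
2 1 2433/2500
3 3/2 599/625
DF(0.5y) is solved at step 1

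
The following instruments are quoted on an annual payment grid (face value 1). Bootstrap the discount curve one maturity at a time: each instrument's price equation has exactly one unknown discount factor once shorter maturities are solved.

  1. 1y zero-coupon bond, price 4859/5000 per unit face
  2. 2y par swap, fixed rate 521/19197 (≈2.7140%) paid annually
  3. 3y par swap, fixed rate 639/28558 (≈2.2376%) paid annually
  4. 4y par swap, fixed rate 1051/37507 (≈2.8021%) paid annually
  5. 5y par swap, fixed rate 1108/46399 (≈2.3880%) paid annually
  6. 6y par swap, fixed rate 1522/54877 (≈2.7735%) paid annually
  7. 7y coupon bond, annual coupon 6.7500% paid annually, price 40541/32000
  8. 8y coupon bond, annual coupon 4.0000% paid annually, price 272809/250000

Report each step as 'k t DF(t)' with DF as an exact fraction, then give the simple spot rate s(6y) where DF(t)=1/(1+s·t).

1 1 4859/5000
2 2 9479/10000
3 3 9361/10000
4 4 8949/10000
5 5 2223/2500
6 6 4239/5000
7 7 4199/5000
8 8 8059/10000
s(6y) = (1/(4239/5000) − 1)/(6) = 761/25434 ≈ 2.9921%

step 1 [1y] zero: DF = P = 4859/5000 ≈ 0.971800
step 2 [2y] swap r/1=521/19197: DF=(1 − 521/19197·(0.971800))/(1+521/19197) = 9479/10000 ≈ 0.947900
step 3 [3y] swap r/1=639/28558: DF=(1 − 639/28558·(0.971800+0.947900))/(1+639/28558) = 9361/10000 ≈ 0.936100
step 4 [4y] swap r/1=1051/37507: DF=(1 − 1051/37507·(0.971800+0.947900+0.936100))/(1+1051/37507) = 8949/10000 ≈ 0.894900
step 5 [5y] swap r/1=1108/46399: DF=(1 − 1108/46399·(0.971800+0.947900+0.936100+0.894900))/(1+1108/46399) = 2223/2500 ≈ 0.889200
step 6 [6y] swap r/1=1522/54877: DF=(1 − 1522/54877·(0.971800+0.947900+0.936100+0.894900+0.889200))/(1+1522/54877) = 4239/5000 ≈ 0.847800
step 7 [7y] bond c/1=27/400: DF=(40541/32000 − 27/400·(0.971800+0.947900+0.936100+0.894900+0.889200+0.847800))/(1+27/400) = 4199/5000 ≈ 0.839800
step 8 [8y] bond c/1=1/25: DF=(272809/250000 − 1/25·(0.971800+0.947900+0.936100+0.894900+0.889200+0.847800+0.839800))/(1+1/25) = 8059/10000 ≈ 0.805900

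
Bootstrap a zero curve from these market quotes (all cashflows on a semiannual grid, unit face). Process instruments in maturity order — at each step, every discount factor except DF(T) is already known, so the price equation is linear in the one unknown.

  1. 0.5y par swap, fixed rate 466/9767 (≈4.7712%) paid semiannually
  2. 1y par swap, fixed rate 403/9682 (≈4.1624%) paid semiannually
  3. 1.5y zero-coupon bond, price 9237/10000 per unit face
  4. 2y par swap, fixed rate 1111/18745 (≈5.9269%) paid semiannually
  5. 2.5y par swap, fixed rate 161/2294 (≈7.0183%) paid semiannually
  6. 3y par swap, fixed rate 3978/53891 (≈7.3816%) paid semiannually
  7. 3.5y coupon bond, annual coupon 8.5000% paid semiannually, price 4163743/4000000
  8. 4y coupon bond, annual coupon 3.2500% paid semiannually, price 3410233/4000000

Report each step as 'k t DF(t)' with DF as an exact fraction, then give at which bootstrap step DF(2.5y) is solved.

1 1/2 9767/10000
2 1 9597/10000
3 3/2 9237/10000
4 2 8889/10000
5 5/2 839/1000
6 3 8011/10000
7 7/2 1947/2500
8 4 7403/10000
DF(2.5y) is solved at step 5

step 1 [0.5y] swap r/2=233/9767: DF=(1 − 233/9767·(0))/(1+233/9767) = 9767/10000 ≈ 0.976700
step 2 [1y] swap r/2=403/19364: DF=(1 − 403/19364·(0.976700))/(1+403/19364) = 9597/10000 ≈ 0.959700
step 3 [1.5y] zero: DF = P = 9237/10000 ≈ 0.923700
step 4 [2y] swap r/2=1111/37490: DF=(1 − 1111/37490·(0.976700+0.959700+0.923700))/(1+1111/37490) = 8889/10000 ≈ 0.888900
step 5 [2.5y] swap r/2=161/4588: DF=(1 − 161/4588·(0.976700+0.959700+0.923700+0.888900))/(1+161/4588) = 839/1000 ≈ 0.839000
step 6 [3y] swap r/2=1989/53891: DF=(1 − 1989/53891·(0.976700+0.959700+0.923700+0.888900+0.839000))/(1+1989/53891) = 8011/10000 ≈ 0.801100
step 7 [3.5y] bond c/2=17/400: DF=(4163743/4000000 − 17/400·(0.976700+0.959700+0.923700+0.888900+0.839000+0.801100))/(1+17/400) = 1947/2500 ≈ 0.778800
step 8 [4y] bond c/2=13/800: DF=(3410233/4000000 − 13/800·(0.976700+0.959700+0.923700+0.888900+0.839000+0.801100+0.778800))/(1+13/800) = 7403/10000 ≈ 0.740300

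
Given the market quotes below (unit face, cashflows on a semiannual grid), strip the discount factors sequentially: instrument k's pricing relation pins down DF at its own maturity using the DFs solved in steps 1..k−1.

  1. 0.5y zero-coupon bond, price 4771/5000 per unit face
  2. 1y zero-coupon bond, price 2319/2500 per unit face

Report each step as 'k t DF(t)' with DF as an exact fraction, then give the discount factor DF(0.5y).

step 1 [0.5y] zero: DF = P = 4771/5000 ≈ 0.954200
step 2 [1y] zero: DF = P = 2319/2500 ≈ 0.927600

1 1/2 4771/5000
2 1 2319/2500
DF(0.5y) = 4771/5000 ≈ 0.954200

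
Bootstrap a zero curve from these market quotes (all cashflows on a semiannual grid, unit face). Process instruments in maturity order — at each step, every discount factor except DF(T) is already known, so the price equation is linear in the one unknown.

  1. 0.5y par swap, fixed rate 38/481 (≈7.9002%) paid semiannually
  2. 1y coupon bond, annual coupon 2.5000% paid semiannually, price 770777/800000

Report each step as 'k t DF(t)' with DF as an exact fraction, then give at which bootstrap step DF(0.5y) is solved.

1 1/2 481/500
2 1 9397/10000
DF(0.5y) is solved at step 1

step 1 [0.5y] swap r/2=19/481: DF=(1 − 19/481·(0))/(1+19/481) = 481/500 ≈ 0.962000
step 2 [1y] bond c/2=1/80: DF=(770777/800000 − 1/80·(0.962000))/(1+1/80) = 9397/10000 ≈ 0.939700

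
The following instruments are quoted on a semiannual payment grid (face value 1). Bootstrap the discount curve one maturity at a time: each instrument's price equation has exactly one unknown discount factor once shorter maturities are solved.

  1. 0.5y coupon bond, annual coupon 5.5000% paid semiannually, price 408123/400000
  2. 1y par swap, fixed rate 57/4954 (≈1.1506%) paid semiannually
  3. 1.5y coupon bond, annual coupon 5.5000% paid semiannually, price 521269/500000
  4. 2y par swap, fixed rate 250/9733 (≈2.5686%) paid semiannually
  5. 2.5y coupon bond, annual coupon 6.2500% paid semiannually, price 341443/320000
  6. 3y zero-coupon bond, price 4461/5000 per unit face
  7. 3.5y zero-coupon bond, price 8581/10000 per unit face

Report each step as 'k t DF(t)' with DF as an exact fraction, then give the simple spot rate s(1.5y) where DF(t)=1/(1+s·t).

step 1 [0.5y] bond c/2=11/400: DF=(408123/400000 − 11/400·(0))/(1+11/400) = 993/1000 ≈ 0.993000
step 2 [1y] swap r/2=57/9908: DF=(1 − 57/9908·(0.993000))/(1+57/9908) = 4943/5000 ≈ 0.988600
step 3 [1.5y] bond c/2=11/400: DF=(521269/500000 − 11/400·(0.993000+0.988600))/(1+11/400) = 601/625 ≈ 0.961600
step 4 [2y] swap r/2=125/9733: DF=(1 − 125/9733·(0.993000+0.988600+0.961600))/(1+125/9733) = 19/20 ≈ 0.950000
step 5 [2.5y] bond c/2=1/32: DF=(341443/320000 − 1/32·(0.993000+0.988600+0.961600+0.950000))/(1+1/32) = 9167/10000 ≈ 0.916700
step 6 [3y] zero: DF = P = 4461/5000 ≈ 0.892200
step 7 [3.5y] zero: DF = P = 8581/10000 ≈ 0.858100

1 1/2 993/1000
2 1 4943/5000
3 3/2 601/625
4 2 19/20
5 5/2 9167/10000
6 3 4461/5000
7 7/2 8581/10000
s(1.5y) = (1/(601/625) − 1)/(3/2) = 16/601 ≈ 2.6622%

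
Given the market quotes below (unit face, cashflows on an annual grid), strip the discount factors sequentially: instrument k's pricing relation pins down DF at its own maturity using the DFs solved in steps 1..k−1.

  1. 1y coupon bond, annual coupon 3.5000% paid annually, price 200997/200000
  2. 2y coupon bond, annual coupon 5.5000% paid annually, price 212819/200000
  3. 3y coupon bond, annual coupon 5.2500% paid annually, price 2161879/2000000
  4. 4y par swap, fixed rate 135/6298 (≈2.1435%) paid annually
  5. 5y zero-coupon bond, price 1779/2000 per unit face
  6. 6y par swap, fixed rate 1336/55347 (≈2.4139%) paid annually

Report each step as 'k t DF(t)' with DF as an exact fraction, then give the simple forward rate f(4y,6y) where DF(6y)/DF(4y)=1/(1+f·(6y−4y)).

1 1 971/1000
2 2 479/500
3 3 2327/2500
4 4 919/1000
5 5 1779/2000
6 6 1083/1250
f(4y,6y) = ((919/1000)/(1083/1250) − 1)/(2) = 263/8664 ≈ 3.0355%

step 1 [1y] bond c/1=7/200: DF=(200997/200000 − 7/200·(0))/(1+7/200) = 971/1000 ≈ 0.971000
step 2 [2y] bond c/1=11/200: DF=(212819/200000 − 11/200·(0.971000))/(1+11/200) = 479/500 ≈ 0.958000
step 3 [3y] bond c/1=21/400: DF=(2161879/2000000 − 21/400·(0.971000+0.958000))/(1+21/400) = 2327/2500 ≈ 0.930800
step 4 [4y] swap r/1=135/6298: DF=(1 − 135/6298·(0.971000+0.958000+0.930800))/(1+135/6298) = 919/1000 ≈ 0.919000
step 5 [5y] zero: DF = P = 1779/2000 ≈ 0.889500
step 6 [6y] swap r/1=1336/55347: DF=(1 − 1336/55347·(0.971000+0.958000+0.930800+0.919000+0.889500))/(1+1336/55347) = 1083/1250 ≈ 0.866400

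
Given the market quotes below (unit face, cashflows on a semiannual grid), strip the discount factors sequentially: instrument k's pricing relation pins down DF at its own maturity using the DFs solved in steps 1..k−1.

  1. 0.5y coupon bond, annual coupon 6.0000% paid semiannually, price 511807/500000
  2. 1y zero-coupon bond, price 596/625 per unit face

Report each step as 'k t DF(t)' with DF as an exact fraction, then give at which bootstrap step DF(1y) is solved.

1 1/2 4969/5000
2 1 596/625
DF(1y) is solved at step 2

step 1 [0.5y] bond c/2=3/100: DF=(511807/500000 − 3/100·(0))/(1+3/100) = 4969/5000 ≈ 0.993800
step 2 [1y] zero: DF = P = 596/625 ≈ 0.953600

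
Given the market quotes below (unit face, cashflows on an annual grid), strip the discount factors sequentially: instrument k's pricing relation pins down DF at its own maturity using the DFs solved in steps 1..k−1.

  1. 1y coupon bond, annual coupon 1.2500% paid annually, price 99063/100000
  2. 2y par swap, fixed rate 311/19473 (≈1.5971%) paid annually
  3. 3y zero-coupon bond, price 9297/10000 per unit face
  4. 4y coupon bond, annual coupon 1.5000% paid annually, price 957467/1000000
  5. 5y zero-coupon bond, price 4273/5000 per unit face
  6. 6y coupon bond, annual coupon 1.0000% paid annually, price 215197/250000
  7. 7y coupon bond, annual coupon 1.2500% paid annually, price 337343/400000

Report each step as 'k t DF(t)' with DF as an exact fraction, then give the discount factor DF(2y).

1 1 1223/1250
2 2 9689/10000
3 3 9297/10000
4 4 563/625
5 5 4273/5000
6 6 504/625
7 7 3829/5000
DF(2y) = 9689/10000 ≈ 0.968900

step 1 [1y] bond c/1=1/80: DF=(99063/100000 − 1/80·(0))/(1+1/80) = 1223/1250 ≈ 0.978400
step 2 [2y] swap r/1=311/19473: DF=(1 − 311/19473·(0.978400))/(1+311/19473) = 9689/10000 ≈ 0.968900
step 3 [3y] zero: DF = P = 9297/10000 ≈ 0.929700
step 4 [4y] bond c/1=3/200: DF=(957467/1000000 − 3/200·(0.978400+0.968900+0.929700))/(1+3/200) = 563/625 ≈ 0.900800
step 5 [5y] zero: DF = P = 4273/5000 ≈ 0.854600
step 6 [6y] bond c/1=1/100: DF=(215197/250000 − 1/100·(0.978400+0.968900+0.929700+0.900800+0.854600))/(1+1/100) = 504/625 ≈ 0.806400
step 7 [7y] bond c/1=1/80: DF=(337343/400000 − 1/80·(0.978400+0.968900+0.929700+0.900800+0.854600+0.806400))/(1+1/80) = 3829/5000 ≈ 0.765800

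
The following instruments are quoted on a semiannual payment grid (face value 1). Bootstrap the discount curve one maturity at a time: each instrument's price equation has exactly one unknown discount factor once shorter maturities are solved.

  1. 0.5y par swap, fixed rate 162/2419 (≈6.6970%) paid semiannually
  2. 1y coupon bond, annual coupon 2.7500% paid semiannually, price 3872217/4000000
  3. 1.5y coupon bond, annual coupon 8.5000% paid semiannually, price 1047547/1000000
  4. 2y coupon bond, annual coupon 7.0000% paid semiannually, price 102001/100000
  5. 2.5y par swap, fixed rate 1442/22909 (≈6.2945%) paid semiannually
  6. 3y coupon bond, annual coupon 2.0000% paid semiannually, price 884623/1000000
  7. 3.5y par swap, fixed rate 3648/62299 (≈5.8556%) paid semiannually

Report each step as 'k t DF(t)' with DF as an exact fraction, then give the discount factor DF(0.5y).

step 1 [0.5y] swap r/2=81/2419: DF=(1 − 81/2419·(0))/(1+81/2419) = 2419/2500 ≈ 0.967600
step 2 [1y] bond c/2=11/800: DF=(3872217/4000000 − 11/800·(0.967600))/(1+11/800) = 4709/5000 ≈ 0.941800
step 3 [1.5y] bond c/2=17/400: DF=(1047547/1000000 − 17/400·(0.967600+0.941800))/(1+17/400) = 927/1000 ≈ 0.927000
step 4 [2y] bond c/2=7/200: DF=(102001/100000 − 7/200·(0.967600+0.941800+0.927000))/(1+7/200) = 556/625 ≈ 0.889600
step 5 [2.5y] swap r/2=721/22909: DF=(1 − 721/22909·(0.967600+0.941800+0.927000+0.889600))/(1+721/22909) = 4279/5000 ≈ 0.855800
step 6 [3y] bond c/2=1/100: DF=(884623/1000000 − 1/100·(0.967600+0.941800+0.927000+0.889600+0.855800))/(1+1/100) = 1661/2000 ≈ 0.830500
step 7 [3.5y] swap r/2=1824/62299: DF=(1 − 1824/62299·(0.967600+0.941800+0.927000+0.889600+0.855800+0.830500))/(1+1824/62299) = 511/625 ≈ 0.817600

1 1/2 2419/2500
2 1 4709/5000
3 3/2 927/1000
4 2 556/625
5 5/2 4279/5000
6 3 1661/2000
7 7/2 511/625
DF(0.5y) = 2419/2500 ≈ 0.967600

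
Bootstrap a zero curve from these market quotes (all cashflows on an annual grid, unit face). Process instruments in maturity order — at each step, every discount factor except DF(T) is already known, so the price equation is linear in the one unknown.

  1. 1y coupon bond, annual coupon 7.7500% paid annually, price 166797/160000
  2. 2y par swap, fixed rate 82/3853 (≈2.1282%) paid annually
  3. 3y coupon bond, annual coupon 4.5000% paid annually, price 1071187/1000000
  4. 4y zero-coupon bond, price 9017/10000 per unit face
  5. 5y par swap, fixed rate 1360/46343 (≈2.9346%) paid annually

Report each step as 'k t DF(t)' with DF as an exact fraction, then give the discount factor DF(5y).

step 1 [1y] bond c/1=31/400: DF=(166797/160000 − 31/400·(0))/(1+31/400) = 387/400 ≈ 0.967500
step 2 [2y] swap r/1=82/3853: DF=(1 − 82/3853·(0.967500))/(1+82/3853) = 959/1000 ≈ 0.959000
step 3 [3y] bond c/1=9/200: DF=(1071187/1000000 − 9/200·(0.967500+0.959000))/(1+9/200) = 9421/10000 ≈ 0.942100
step 4 [4y] zero: DF = P = 9017/10000 ≈ 0.901700
step 5 [5y] swap r/1=1360/46343: DF=(1 − 1360/46343·(0.967500+0.959000+0.942100+0.901700))/(1+1360/46343) = 108/125 ≈ 0.864000

1 1 387/400
2 2 959/1000
3 3 9421/10000
4 4 9017/10000
5 5 108/125
DF(5y) = 108/125 ≈ 0.864000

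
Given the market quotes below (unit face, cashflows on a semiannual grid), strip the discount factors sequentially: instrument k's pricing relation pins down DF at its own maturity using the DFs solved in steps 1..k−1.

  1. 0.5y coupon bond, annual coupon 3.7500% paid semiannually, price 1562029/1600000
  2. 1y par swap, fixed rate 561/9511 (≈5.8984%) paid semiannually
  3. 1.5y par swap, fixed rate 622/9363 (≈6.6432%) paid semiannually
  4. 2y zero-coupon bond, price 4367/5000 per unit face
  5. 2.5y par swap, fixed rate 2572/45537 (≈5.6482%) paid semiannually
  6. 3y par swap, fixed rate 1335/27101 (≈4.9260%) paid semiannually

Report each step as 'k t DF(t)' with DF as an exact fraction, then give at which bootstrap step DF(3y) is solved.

step 1 [0.5y] bond c/2=3/160: DF=(1562029/1600000 − 3/160·(0))/(1+3/160) = 9583/10000 ≈ 0.958300
step 2 [1y] swap r/2=561/19022: DF=(1 − 561/19022·(0.958300))/(1+561/19022) = 9439/10000 ≈ 0.943900
step 3 [1.5y] swap r/2=311/9363: DF=(1 − 311/9363·(0.958300+0.943900))/(1+311/9363) = 9067/10000 ≈ 0.906700
step 4 [2y] zero: DF = P = 4367/5000 ≈ 0.873400
step 5 [2.5y] swap r/2=1286/45537: DF=(1 − 1286/45537·(0.958300+0.943900+0.906700+0.873400))/(1+1286/45537) = 4357/5000 ≈ 0.871400
step 6 [3y] swap r/2=1335/54202: DF=(1 − 1335/54202·(0.958300+0.943900+0.906700+0.873400+0.871400))/(1+1335/54202) = 1733/2000 ≈ 0.866500

1 1/2 9583/10000
2 1 9439/10000
3 3/2 9067/10000
4 2 4367/5000
5 5/2 4357/5000
6 3 1733/2000
DF(3y) is solved at step 6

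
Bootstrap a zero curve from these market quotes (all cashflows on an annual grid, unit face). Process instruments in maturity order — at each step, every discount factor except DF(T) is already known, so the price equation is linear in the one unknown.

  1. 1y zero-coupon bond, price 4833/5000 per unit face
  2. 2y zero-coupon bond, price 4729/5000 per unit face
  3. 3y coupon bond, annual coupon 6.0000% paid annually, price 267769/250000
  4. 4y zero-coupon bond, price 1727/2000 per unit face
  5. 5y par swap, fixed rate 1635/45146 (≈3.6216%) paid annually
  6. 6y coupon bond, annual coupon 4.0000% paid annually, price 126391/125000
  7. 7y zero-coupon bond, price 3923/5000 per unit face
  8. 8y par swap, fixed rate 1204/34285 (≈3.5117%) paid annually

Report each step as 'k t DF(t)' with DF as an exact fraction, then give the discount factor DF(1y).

1 1 4833/5000
2 2 4729/5000
3 3 4511/5000
4 4 1727/2000
5 5 1673/2000
6 6 3993/5000
7 7 3923/5000
8 8 949/1250
DF(1y) = 4833/5000 ≈ 0.966600

step 1 [1y] zero: DF = P = 4833/5000 ≈ 0.966600
step 2 [2y] zero: DF = P = 4729/5000 ≈ 0.945800
step 3 [3y] bond c/1=3/50: DF=(267769/250000 − 3/50·(0.966600+0.945800))/(1+3/50) = 4511/5000 ≈ 0.902200
step 4 [4y] zero: DF = P = 1727/2000 ≈ 0.863500
step 5 [5y] swap r/1=1635/45146: DF=(1 − 1635/45146·(0.966600+0.945800+0.902200+0.863500))/(1+1635/45146) = 1673/2000 ≈ 0.836500
step 6 [6y] bond c/1=1/25: DF=(126391/125000 − 1/25·(0.966600+0.945800+0.902200+0.863500+0.836500))/(1+1/25) = 3993/5000 ≈ 0.798600
step 7 [7y] zero: DF = P = 3923/5000 ≈ 0.784600
step 8 [8y] swap r/1=1204/34285: DF=(1 − 1204/34285·(0.966600+0.945800+0.902200+0.863500+0.836500+0.798600+0.784600))/(1+1204/34285) = 949/1250 ≈ 0.759200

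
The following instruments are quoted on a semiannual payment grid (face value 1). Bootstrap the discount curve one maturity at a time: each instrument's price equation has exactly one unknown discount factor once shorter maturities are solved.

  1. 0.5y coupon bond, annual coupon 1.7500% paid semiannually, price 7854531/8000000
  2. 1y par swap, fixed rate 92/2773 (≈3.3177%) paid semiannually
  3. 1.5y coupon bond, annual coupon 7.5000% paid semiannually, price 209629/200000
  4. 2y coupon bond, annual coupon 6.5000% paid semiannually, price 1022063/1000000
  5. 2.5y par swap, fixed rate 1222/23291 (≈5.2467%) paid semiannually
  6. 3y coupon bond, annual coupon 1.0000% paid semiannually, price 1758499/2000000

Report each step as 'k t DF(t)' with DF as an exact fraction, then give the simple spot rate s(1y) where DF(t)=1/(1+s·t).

1 1/2 9733/10000
2 1 4839/5000
3 3/2 9401/10000
4 2 562/625
5 5/2 4389/5000
6 3 8517/10000
s(1y) = (1/(4839/5000) − 1)/(1) = 161/4839 ≈ 3.3271%

step 1 [0.5y] bond c/2=7/800: DF=(7854531/8000000 − 7/800·(0))/(1+7/800) = 9733/10000 ≈ 0.973300
step 2 [1y] swap r/2=46/2773: DF=(1 − 46/2773·(0.973300))/(1+46/2773) = 4839/5000 ≈ 0.967800
step 3 [1.5y] bond c/2=3/80: DF=(209629/200000 − 3/80·(0.973300+0.967800))/(1+3/80) = 9401/10000 ≈ 0.940100
step 4 [2y] bond c/2=13/400: DF=(1022063/1000000 − 13/400·(0.973300+0.967800+0.940100))/(1+13/400) = 562/625 ≈ 0.899200
step 5 [2.5y] swap r/2=611/23291: DF=(1 − 611/23291·(0.973300+0.967800+0.940100+0.899200))/(1+611/23291) = 4389/5000 ≈ 0.877800
step 6 [3y] bond c/2=1/200: DF=(1758499/2000000 − 1/200·(0.973300+0.967800+0.940100+0.899200+0.877800))/(1+1/200) = 8517/10000 ≈ 0.851700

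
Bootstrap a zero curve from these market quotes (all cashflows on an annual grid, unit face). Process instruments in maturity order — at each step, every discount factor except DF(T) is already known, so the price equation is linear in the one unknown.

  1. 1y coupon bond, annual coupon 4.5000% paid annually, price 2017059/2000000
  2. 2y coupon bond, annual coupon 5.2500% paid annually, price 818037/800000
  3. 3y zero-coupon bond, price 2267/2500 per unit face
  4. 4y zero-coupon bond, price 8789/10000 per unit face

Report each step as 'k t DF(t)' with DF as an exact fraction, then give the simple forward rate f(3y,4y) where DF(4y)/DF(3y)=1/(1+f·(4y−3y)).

step 1 [1y] bond c/1=9/200: DF=(2017059/2000000 − 9/200·(0))/(1+9/200) = 9651/10000 ≈ 0.965100
step 2 [2y] bond c/1=21/400: DF=(818037/800000 − 21/400·(0.965100))/(1+21/400) = 4617/5000 ≈ 0.923400
step 3 [3y] zero: DF = P = 2267/2500 ≈ 0.906800
step 4 [4y] zero: DF = P = 8789/10000 ≈ 0.878900

1 1 9651/10000
2 2 4617/5000
3 3 2267/2500
4 4 8789/10000
f(3y,4y) = ((2267/2500)/(8789/10000) − 1)/(1) = 279/8789 ≈ 3.1744%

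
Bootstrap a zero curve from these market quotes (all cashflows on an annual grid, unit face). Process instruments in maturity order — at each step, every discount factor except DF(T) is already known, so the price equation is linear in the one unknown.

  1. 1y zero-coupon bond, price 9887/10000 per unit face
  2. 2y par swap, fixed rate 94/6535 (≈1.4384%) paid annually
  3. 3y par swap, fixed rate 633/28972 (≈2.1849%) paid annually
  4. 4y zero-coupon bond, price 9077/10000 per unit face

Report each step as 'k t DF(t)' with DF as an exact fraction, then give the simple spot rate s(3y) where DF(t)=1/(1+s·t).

1 1 9887/10000
2 2 4859/5000
3 3 9367/10000
4 4 9077/10000
s(3y) = (1/(9367/10000) − 1)/(3) = 211/9367 ≈ 2.2526%

step 1 [1y] zero: DF = P = 9887/10000 ≈ 0.988700
step 2 [2y] swap r/1=94/6535: DF=(1 − 94/6535·(0.988700))/(1+94/6535) = 4859/5000 ≈ 0.971800
step 3 [3y] swap r/1=633/28972: DF=(1 − 633/28972·(0.988700+0.971800))/(1+633/28972) = 9367/10000 ≈ 0.936700
step 4 [4y] zero: DF = P = 9077/10000 ≈ 0.907700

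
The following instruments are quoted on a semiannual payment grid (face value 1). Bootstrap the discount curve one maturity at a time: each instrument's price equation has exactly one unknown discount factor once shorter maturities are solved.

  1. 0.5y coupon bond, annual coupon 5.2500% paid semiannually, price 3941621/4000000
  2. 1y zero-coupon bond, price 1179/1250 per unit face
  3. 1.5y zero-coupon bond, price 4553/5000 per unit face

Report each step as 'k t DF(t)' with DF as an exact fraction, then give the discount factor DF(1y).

step 1 [0.5y] bond c/2=21/800: DF=(3941621/4000000 − 21/800·(0))/(1+21/800) = 4801/5000 ≈ 0.960200
step 2 [1y] zero: DF = P = 1179/1250 ≈ 0.943200
step 3 [1.5y] zero: DF = P = 4553/5000 ≈ 0.910600

1 1/2 4801/5000
2 1 1179/1250
3 3/2 4553/5000
DF(1y) = 1179/1250 ≈ 0.943200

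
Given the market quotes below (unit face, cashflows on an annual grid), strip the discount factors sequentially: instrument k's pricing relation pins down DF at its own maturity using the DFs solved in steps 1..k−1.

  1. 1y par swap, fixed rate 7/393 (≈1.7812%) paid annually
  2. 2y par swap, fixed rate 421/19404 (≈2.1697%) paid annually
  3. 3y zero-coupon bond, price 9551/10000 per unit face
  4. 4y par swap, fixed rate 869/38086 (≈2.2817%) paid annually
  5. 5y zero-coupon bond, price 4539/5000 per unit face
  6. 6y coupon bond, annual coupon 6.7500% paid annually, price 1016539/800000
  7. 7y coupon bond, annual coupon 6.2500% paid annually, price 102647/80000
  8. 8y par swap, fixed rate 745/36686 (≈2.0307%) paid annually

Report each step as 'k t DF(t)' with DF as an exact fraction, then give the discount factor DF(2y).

1 1 393/400
2 2 9579/10000
3 3 9551/10000
4 4 9131/10000
5 5 4539/5000
6 6 8921/10000
7 7 8777/10000
8 8 851/1000
DF(2y) = 9579/10000 ≈ 0.957900

step 1 [1y] swap r/1=7/393: DF=(1 − 7/393·(0))/(1+7/393) = 393/400 ≈ 0.982500
step 2 [2y] swap r/1=421/19404: DF=(1 − 421/19404·(0.982500))/(1+421/19404) = 9579/10000 ≈ 0.957900
step 3 [3y] zero: DF = P = 9551/10000 ≈ 0.955100
step 4 [4y] swap r/1=869/38086: DF=(1 − 869/38086·(0.982500+0.957900+0.955100))/(1+869/38086) = 9131/10000 ≈ 0.913100
step 5 [5y] zero: DF = P = 4539/5000 ≈ 0.907800
step 6 [6y] bond c/1=27/400: DF=(1016539/800000 − 27/400·(0.982500+0.957900+0.955100+0.913100+0.907800))/(1+27/400) = 8921/10000 ≈ 0.892100
step 7 [7y] bond c/1=1/16: DF=(102647/80000 − 1/16·(0.982500+0.957900+0.955100+0.913100+0.907800+0.892100))/(1+1/16) = 8777/10000 ≈ 0.877700
step 8 [8y] swap r/1=745/36686: DF=(1 − 745/36686·(0.982500+0.957900+0.955100+0.913100+0.907800+0.892100+0.877700))/(1+745/36686) = 851/1000 ≈ 0.851000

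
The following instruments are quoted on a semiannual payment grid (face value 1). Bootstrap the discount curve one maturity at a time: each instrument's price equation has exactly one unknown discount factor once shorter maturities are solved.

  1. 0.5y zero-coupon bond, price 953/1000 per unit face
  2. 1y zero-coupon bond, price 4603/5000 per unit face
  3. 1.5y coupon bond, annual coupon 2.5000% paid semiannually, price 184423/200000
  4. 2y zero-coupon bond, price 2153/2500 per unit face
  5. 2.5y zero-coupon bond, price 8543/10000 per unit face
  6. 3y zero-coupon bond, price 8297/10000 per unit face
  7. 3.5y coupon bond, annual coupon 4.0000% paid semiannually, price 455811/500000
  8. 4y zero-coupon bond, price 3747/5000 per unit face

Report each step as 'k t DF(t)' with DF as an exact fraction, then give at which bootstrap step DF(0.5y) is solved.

1 1/2 953/1000
2 1 4603/5000
3 3/2 2219/2500
4 2 2153/2500
5 5/2 8543/10000
6 3 8297/10000
7 7/2 7897/10000
8 4 3747/5000
DF(0.5y) is solved at step 1

step 1 [0.5y] zero: DF = P = 953/1000 ≈ 0.953000
step 2 [1y] zero: DF = P = 4603/5000 ≈ 0.920600
step 3 [1.5y] bond c/2=1/80: DF=(184423/200000 − 1/80·(0.953000+0.920600))/(1+1/80) = 2219/2500 ≈ 0.887600
step 4 [2y] zero: DF = P = 2153/2500 ≈ 0.861200
step 5 [2.5y] zero: DF = P = 8543/10000 ≈ 0.854300
step 6 [3y] zero: DF = P = 8297/10000 ≈ 0.829700
step 7 [3.5y] bond c/2=1/50: DF=(455811/500000 − 1/50·(0.953000+0.920600+0.887600+0.861200+0.854300+0.829700))/(1+1/50) = 7897/10000 ≈ 0.789700
step 8 [4y] zero: DF = P = 3747/5000 ≈ 0.749400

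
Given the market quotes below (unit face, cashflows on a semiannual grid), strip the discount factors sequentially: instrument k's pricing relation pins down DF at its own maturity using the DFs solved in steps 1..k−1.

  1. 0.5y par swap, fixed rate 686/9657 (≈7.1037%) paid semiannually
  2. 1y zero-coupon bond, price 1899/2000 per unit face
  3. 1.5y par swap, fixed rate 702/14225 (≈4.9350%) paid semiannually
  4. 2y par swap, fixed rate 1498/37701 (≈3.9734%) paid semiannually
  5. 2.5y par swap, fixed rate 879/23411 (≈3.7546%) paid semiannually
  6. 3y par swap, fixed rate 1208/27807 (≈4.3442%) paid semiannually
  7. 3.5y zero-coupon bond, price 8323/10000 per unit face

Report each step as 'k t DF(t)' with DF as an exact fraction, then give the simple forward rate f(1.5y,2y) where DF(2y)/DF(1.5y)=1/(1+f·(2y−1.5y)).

1 1/2 9657/10000
2 1 1899/2000
3 3/2 4649/5000
4 2 9251/10000
5 5/2 9121/10000
6 3 1099/1250
7 7/2 8323/10000
f(1.5y,2y) = ((4649/5000)/(9251/10000) − 1)/(1/2) = 94/9251 ≈ 1.0161%

step 1 [0.5y] swap r/2=343/9657: DF=(1 − 343/9657·(0))/(1+343/9657) = 9657/10000 ≈ 0.965700
step 2 [1y] zero: DF = P = 1899/2000 ≈ 0.949500
step 3 [1.5y] swap r/2=351/14225: DF=(1 − 351/14225·(0.965700+0.949500))/(1+351/14225) = 4649/5000 ≈ 0.929800
step 4 [2y] swap r/2=749/37701: DF=(1 − 749/37701·(0.965700+0.949500+0.929800))/(1+749/37701) = 9251/10000 ≈ 0.925100
step 5 [2.5y] swap r/2=879/46822: DF=(1 − 879/46822·(0.965700+0.949500+0.929800+0.925100))/(1+879/46822) = 9121/10000 ≈ 0.912100
step 6 [3y] swap r/2=604/27807: DF=(1 − 604/27807·(0.965700+0.949500+0.929800+0.925100+0.912100))/(1+604/27807) = 1099/1250 ≈ 0.879200
step 7 [3.5y] zero: DF = P = 8323/10000 ≈ 0.832300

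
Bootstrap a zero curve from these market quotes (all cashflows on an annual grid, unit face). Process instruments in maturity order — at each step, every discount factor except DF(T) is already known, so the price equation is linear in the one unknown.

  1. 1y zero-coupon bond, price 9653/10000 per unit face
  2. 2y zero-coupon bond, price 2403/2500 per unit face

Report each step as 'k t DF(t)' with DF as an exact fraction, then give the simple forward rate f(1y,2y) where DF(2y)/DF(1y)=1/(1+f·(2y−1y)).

step 1 [1y] zero: DF = P = 9653/10000 ≈ 0.965300
step 2 [2y] zero: DF = P = 2403/2500 ≈ 0.961200

1 1 9653/10000
2 2 2403/2500
f(1y,2y) = ((9653/10000)/(2403/2500) − 1)/(1) = 41/9612 ≈ 0.4266%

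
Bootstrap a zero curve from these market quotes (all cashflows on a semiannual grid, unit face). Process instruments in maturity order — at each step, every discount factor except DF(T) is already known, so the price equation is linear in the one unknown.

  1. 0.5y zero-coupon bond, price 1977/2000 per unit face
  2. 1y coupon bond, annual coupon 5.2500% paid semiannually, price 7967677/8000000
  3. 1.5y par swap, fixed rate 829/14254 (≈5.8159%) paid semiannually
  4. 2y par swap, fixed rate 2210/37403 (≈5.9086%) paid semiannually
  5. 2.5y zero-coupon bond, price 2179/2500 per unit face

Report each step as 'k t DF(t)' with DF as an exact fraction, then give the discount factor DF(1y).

1 1/2 1977/2000
2 1 2363/2500
3 3/2 9171/10000
4 2 1779/2000
5 5/2 2179/2500
DF(1y) = 2363/2500 ≈ 0.945200

step 1 [0.5y] zero: DF = P = 1977/2000 ≈ 0.988500
step 2 [1y] bond c/2=21/800: DF=(7967677/8000000 − 21/800·(0.988500))/(1+21/800) = 2363/2500 ≈ 0.945200
step 3 [1.5y] swap r/2=829/28508: DF=(1 − 829/28508·(0.988500+0.945200))/(1+829/28508) = 9171/10000 ≈ 0.917100
step 4 [2y] swap r/2=1105/37403: DF=(1 − 1105/37403·(0.988500+0.945200+0.917100))/(1+1105/37403) = 1779/2000 ≈ 0.889500
step 5 [2.5y] zero: DF = P = 2179/2500 ≈ 0.871600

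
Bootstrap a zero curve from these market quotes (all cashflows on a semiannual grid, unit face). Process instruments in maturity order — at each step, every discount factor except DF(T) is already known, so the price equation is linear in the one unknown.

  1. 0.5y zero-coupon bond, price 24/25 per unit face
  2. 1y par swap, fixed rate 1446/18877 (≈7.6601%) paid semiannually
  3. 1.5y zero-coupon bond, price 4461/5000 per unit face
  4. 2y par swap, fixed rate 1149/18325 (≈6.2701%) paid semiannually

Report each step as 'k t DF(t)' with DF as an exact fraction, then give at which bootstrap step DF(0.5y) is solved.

1 1/2 24/25
2 1 9277/10000
3 3/2 4461/5000
4 2 8851/10000
DF(0.5y) is solved at step 1

step 1 [0.5y] zero: DF = P = 24/25 ≈ 0.960000
step 2 [1y] swap r/2=723/18877: DF=(1 − 723/18877·(0.960000))/(1+723/18877) = 9277/10000 ≈ 0.927700
step 3 [1.5y] zero: DF = P = 4461/5000 ≈ 0.892200
step 4 [2y] swap r/2=1149/36650: DF=(1 − 1149/36650·(0.960000+0.927700+0.892200))/(1+1149/36650) = 8851/10000 ≈ 0.885100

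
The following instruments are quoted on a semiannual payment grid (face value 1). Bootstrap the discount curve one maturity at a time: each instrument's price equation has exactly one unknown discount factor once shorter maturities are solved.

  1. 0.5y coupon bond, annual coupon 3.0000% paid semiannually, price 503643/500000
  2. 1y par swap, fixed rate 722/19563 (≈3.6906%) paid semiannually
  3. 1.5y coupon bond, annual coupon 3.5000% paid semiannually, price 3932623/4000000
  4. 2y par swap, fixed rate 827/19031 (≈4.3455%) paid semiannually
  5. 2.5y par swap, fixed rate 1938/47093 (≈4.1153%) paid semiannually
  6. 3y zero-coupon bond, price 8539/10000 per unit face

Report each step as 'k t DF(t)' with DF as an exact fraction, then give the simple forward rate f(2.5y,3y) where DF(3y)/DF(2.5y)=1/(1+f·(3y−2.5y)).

1 1/2 2481/2500
2 1 9639/10000
3 3/2 4663/5000
4 2 9173/10000
5 5/2 9031/10000
6 3 8539/10000
f(2.5y,3y) = ((9031/10000)/(8539/10000) − 1)/(1/2) = 984/8539 ≈ 11.5236%

step 1 [0.5y] bond c/2=3/200: DF=(503643/500000 − 3/200·(0))/(1+3/200) = 2481/2500 ≈ 0.992400
step 2 [1y] swap r/2=361/19563: DF=(1 − 361/19563·(0.992400))/(1+361/19563) = 9639/10000 ≈ 0.963900
step 3 [1.5y] bond c/2=7/400: DF=(3932623/4000000 − 7/400·(0.992400+0.963900))/(1+7/400) = 4663/5000 ≈ 0.932600
step 4 [2y] swap r/2=827/38062: DF=(1 − 827/38062·(0.992400+0.963900+0.932600))/(1+827/38062) = 9173/10000 ≈ 0.917300
step 5 [2.5y] swap r/2=969/47093: DF=(1 − 969/47093·(0.992400+0.963900+0.932600+0.917300))/(1+969/47093) = 9031/10000 ≈ 0.903100
step 6 [3y] zero: DF = P = 8539/10000 ≈ 0.853900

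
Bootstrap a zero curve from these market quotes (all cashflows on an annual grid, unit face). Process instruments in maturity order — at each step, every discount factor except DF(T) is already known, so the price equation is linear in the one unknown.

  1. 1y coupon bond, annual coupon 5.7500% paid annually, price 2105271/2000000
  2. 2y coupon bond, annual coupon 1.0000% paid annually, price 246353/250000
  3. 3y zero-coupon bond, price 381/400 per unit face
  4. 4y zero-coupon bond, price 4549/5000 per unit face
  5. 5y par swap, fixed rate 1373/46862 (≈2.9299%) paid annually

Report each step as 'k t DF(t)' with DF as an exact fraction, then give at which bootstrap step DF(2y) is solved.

1 1 4977/5000
2 2 4829/5000
3 3 381/400
4 4 4549/5000
5 5 8627/10000
DF(2y) is solved at step 2

step 1 [1y] bond c/1=23/400: DF=(2105271/2000000 − 23/400·(0))/(1+23/400) = 4977/5000 ≈ 0.995400
step 2 [2y] bond c/1=1/100: DF=(246353/250000 − 1/100·(0.995400))/(1+1/100) = 4829/5000 ≈ 0.965800
step 3 [3y] zero: DF = P = 381/400 ≈ 0.952500
step 4 [4y] zero: DF = P = 4549/5000 ≈ 0.909800
step 5 [5y] swap r/1=1373/46862: DF=(1 − 1373/46862·(0.995400+0.965800+0.952500+0.909800))/(1+1373/46862) = 8627/10000 ≈ 0.862700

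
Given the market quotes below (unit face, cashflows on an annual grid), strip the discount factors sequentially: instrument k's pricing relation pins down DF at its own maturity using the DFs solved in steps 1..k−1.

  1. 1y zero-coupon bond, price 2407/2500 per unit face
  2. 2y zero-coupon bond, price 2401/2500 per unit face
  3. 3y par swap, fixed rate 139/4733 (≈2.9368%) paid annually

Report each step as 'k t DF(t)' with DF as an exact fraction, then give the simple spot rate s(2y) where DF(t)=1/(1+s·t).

step 1 [1y] zero: DF = P = 2407/2500 ≈ 0.962800
step 2 [2y] zero: DF = P = 2401/2500 ≈ 0.960400
step 3 [3y] swap r/1=139/4733: DF=(1 − 139/4733·(0.962800+0.960400))/(1+139/4733) = 4583/5000 ≈ 0.916600

1 1 2407/2500
2 2 2401/2500
3 3 4583/5000
s(2y) = (1/(2401/2500) − 1)/(2) = 99/4802 ≈ 2.0616%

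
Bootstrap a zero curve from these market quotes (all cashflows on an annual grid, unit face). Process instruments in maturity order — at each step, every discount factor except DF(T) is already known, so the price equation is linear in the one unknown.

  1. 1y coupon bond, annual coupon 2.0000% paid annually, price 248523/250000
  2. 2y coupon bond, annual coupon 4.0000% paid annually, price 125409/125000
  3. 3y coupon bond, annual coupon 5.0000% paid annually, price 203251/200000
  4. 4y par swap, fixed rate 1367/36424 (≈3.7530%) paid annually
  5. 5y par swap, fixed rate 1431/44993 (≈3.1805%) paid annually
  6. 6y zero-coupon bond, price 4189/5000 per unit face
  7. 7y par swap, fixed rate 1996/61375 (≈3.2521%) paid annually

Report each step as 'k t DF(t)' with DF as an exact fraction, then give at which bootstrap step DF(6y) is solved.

step 1 [1y] bond c/1=1/50: DF=(248523/250000 − 1/50·(0))/(1+1/50) = 4873/5000 ≈ 0.974600
step 2 [2y] bond c/1=1/25: DF=(125409/125000 − 1/25·(0.974600))/(1+1/25) = 1159/1250 ≈ 0.927200
step 3 [3y] bond c/1=1/20: DF=(203251/200000 − 1/20·(0.974600+0.927200))/(1+1/20) = 8773/10000 ≈ 0.877300
step 4 [4y] swap r/1=1367/36424: DF=(1 − 1367/36424·(0.974600+0.927200+0.877300))/(1+1367/36424) = 8633/10000 ≈ 0.863300
step 5 [5y] swap r/1=1431/44993: DF=(1 − 1431/44993·(0.974600+0.927200+0.877300+0.863300))/(1+1431/44993) = 8569/10000 ≈ 0.856900
step 6 [6y] zero: DF = P = 4189/5000 ≈ 0.837800
step 7 [7y] swap r/1=1996/61375: DF=(1 − 1996/61375·(0.974600+0.927200+0.877300+0.863300+0.856900+0.837800))/(1+1996/61375) = 2001/2500 ≈ 0.800400

1 1 4873/5000
2 2 1159/1250
3 3 8773/10000
4 4 8633/10000
5 5 8569/10000
6 6 4189/5000
7 7 2001/2500
DF(6y) is solved at step 6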